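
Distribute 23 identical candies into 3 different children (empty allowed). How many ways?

Stars and bars: C(n+k-1, k-1) = C(25,2).

Final answer: C(25,2) = 300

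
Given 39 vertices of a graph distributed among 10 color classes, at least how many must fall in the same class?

By pigeonhole with 39 objects and 10 categories: ceiling(39/10).

Final answer: 4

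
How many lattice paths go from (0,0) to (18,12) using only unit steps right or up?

Each path has 18 right steps and 12 up steps in some order (30 steps total).
Choose which 12 of the 30 steps are up: C(30,12).

Final answer: C(30,12) = 86493225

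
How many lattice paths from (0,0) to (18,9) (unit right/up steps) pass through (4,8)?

Paths (0,0)->(4,8): C(12,8) = 495.
Paths (4,8)->(18,9): C(15,1) = 15.
By multiplication principle: 495 x 15.

Final answer: 7425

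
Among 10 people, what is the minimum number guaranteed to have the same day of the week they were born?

There are 7 possible values for day of the week they were born. With 10 people and 7 categories, by pigeonhole: ceiling(10/7).

Final answer: 2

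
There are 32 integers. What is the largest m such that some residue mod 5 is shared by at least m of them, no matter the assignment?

There are 5 possible values for residue mod 5. With 32 integers and 5 categories, by pigeonhole: ceiling(32/5).

Final answer: 7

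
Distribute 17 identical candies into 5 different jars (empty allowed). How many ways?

Stars and bars: C(n+k-1, k-1) = C(21,4).

Final answer: C(21,4) = 5985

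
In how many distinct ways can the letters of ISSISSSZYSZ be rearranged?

Letters (I:2, S:6, Y:1, Z:2). Total letters: 11.
Permutations = 11!/(6! x 2! x 2!).

Final answer: 13860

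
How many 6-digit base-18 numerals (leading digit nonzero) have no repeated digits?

The leading digit has 17 choices (anything but zero); the next has 17 (anything but the first), then 16, and so on, one fewer each time.
Total: 17 x 17 x 16 x 15 x 14 x 13.

Final answer: 12623520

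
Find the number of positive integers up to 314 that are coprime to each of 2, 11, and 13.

|div by 2|=157, |div by 11|=28, |div by 13|=24.
|div by 2&11|=14, |div by 2&13|=12, |div by 11&13|=2, |div by all|=1.
By inclusion-exclusion, divisible by at least one: 157+28+24-14-12-2+1 = 182.
Not divisible by any: 314 - 182.

Final answer: 132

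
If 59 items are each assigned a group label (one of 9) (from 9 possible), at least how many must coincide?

There are 9 possible values for group label (one of 9). With 59 items and 9 categories, by pigeonhole: ceiling(59/9).

Final answer: 7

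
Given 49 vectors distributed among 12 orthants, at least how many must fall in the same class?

By pigeonhole with 49 objects and 12 categories: ceiling(49/12).

Final answer: 5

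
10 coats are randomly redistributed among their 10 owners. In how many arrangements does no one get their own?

Derangements satisfy D(n) = (n-1)(D(n-1) + D(n-2)), starting from D(0)=1, D(1)=0.
D(2) = 1 x (0 + 1) = 1
D(3) = 2 x (1 + 0) = 2
D(4) = 3 x (2 + 1) = 9
D(5) = 4 x (9 + 2) = 44
D(6) = 5 x (44 + 9) = 265
D(7) = 6 x (265 + 44) = 1854
D(8) = 7 x (1854 + 265) = 14833
D(9) = 8 x (14833 + 1854) = 133496
D(10) = 9 x (D(9) + D(8)) = 9 x (133496 + 14833)

Final answer: D(10) = 1334961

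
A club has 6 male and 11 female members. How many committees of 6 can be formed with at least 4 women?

Sum over valid woman counts:
C(11,4)C(6,2) = 4950
C(11,5)C(6,1) = 2772
C(11,6)C(6,0) = 462
Total: 4950 + 2772 + 462.

Final answer: 8184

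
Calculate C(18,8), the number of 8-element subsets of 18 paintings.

C(18,8) = 18!/(8! x (18-8)!).

Final answer: C(18,8) = 43758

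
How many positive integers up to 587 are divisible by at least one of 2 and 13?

Multiples of 2: 293. Multiples of 13: 45. Of both (lcm=26): 22.
By inclusion-exclusion: 293 + 45 - 22.

Final answer: 316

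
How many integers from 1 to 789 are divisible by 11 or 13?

Multiples of 11: 71. Multiples of 13: 60. Of both (lcm=143): 5.
By inclusion-exclusion: 71 + 60 - 5.

Final answer: 126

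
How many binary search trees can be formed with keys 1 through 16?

This is a standard Catalan-number count: the answer is C_n. Here n = 16.
C_n = (2n)!/(n!(n+1)!), so C_{16} = 32!/(16! x 17!) = C(32,16)/17 = 601080390/17.

Final answer: C_{16} = 35357670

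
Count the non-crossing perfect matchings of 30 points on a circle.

This is a standard Catalan-number count: the answer is C_n. Here n = 30/2 = 15.
C_n = (2n)!/(n!(n+1)!), so C_{15} = 30!/(15! x 16!) = C(30,15)/16 = 155117520/16.

Final answer: C_{15} = 9694845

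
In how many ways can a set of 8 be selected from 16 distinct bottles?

C(16,8) = 16!/(8! x 8!).

Final answer: \binom{16}{8} = 12870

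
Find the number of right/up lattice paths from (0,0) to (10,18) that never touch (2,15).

Total paths to (10,18): C(28,18) = 13123110.
Paths through (2,15): C(17,15) x C(11,3) = 22440.
Avoiding (2,15): 13123110 - 22440.

Final answer: 13100670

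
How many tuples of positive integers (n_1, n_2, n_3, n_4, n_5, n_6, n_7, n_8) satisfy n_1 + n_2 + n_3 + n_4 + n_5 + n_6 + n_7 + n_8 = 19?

Substitute n'_i = n_i - 1 (so n'_i >= 0). Then sum n'_i = 19 - 8 = 11.
Stars and bars: C(11+8-1, 8-1) = C(18,7).

Final answer: C(18,7) = 31824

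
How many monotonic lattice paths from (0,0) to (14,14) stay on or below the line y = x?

Total monotonic paths to (14,14): C(28,14) = 40116600.
A path is bad iff it touches y = x + 1; reflecting its initial segment maps bad paths bijectively onto all paths to (13,15), of which there are C(28,15) = 37442160.
Valid Dyck paths: 40116600 - 37442160.
(This is the Catalan number C_{14}.)

Final answer: C_{14} = 2674440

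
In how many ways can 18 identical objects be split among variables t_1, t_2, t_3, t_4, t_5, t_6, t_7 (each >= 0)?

Stars and bars with 18 stars and 6 bars:
C(18+7-1, 7-1) = C(24,6).

Final answer: C(24,6) = 134596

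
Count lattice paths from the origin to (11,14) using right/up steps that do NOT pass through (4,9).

Total paths to (11,14): C(25,14) = 4457400.
Paths through (4,9): C(13,9) x C(12,5) = 566280.
Avoiding (4,9): 4457400 - 566280.

Final answer: 3891120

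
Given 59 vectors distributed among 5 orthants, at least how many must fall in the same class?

By pigeonhole with 59 objects and 5 categories: ceiling(59/5).

Final answer: 12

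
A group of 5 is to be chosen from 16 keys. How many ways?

C(16,5) = 16!/(5! x (16-5)!).

Final answer: C(16,5) = 4368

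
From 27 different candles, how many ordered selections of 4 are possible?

P(27,4) = 27!/(27-4)! = 27!/23!.

Final answer: P(27,4) = 421200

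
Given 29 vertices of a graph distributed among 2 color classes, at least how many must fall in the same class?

By pigeonhole with 29 objects and 2 categories: ceiling(29/2).

Final answer: 15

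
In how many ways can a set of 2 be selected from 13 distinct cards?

C(13,2) = 13!/(2! x (13-2)!).

Final answer: C(13,2) = 78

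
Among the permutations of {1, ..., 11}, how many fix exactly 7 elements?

Choose which 7 elements are fixed: C(11,7) = 330.
Derange the remaining 4 using D(j) = (j-1)(D(j-1) + D(j-2)), D(0)=1, D(1)=0: D(2)=1, D(3)=2, D(4)=9.
Total: 330 x 9.

Final answer: C(11,7) D(4) = 2970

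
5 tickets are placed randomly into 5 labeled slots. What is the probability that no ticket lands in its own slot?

D(n) = (n-1)(D(n-1) + D(n-2)), D(0)=1, D(1)=0.
Building up: D(2)=1, D(3)=2, D(4)=9, D(5)=44.
Total arrangements: 5! = 120.
Probability = D(5)/5! = 11/30.

Final answer: D(5)/5! = 44/120 = 0.366667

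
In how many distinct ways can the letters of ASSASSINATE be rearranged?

Letters (A:3, E:1, I:1, N:1, S:4, T:1). Total letters: 11.
Permutations = 11!/(4! x 3!).

Final answer: 277200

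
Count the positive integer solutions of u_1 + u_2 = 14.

Substitute u'_i = u_i - 1 (so u'_i >= 0). Then sum u'_i = 14 - 2 = 12.
Stars and bars: C(12+2-1, 2-1) = C(13,1).

Final answer: C(13,1) = 13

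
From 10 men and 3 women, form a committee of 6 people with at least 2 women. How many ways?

Sum over valid woman counts:
C(3,2)C(10,4) = 630
C(3,3)C(10,3) = 120
Total: 630 + 120.

Final answer: 750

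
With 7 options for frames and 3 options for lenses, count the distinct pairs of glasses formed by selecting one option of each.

By the multiplication principle: 7 x 3.

Final answer: 21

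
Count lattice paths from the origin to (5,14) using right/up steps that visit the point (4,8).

Paths (0,0)->(4,8): C(12,8) = 495.
Paths (4,8)->(5,14): C(7,6) = 7.
By multiplication principle: 495 x 7.

Final answer: 3465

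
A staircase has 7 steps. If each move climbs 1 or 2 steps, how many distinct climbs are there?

Let f(n) be the number of climbs. Removing the last move (1 or 2 steps) gives f(n) = f(n-1) + f(n-2); base cases f(1)=1, f(2)=2.
Computing successive values: f(1)=1, f(2)=2, f(3)=3, f(4)=5, f(5)=8, f(6)=13, f(7)=21.

Final answer: 21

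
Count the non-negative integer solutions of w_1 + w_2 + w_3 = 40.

Stars and bars with 40 stars and 2 bars:
C(40+3-1, 3-1) = C(42,2).

Final answer: C(42,2) = 861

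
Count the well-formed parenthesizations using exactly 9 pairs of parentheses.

The structures are counted by the Catalan number C_n. Here n = 9 (pairs).
C_n = C(2n,n) - C(2n,n+1), so C_{9} = C(18,9) - C(18,10) = 48620 - 43758.

Final answer: C_{9} = 4862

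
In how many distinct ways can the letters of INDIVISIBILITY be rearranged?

Letters (B:1, D:1, I:6, L:1, N:1, S:1, T:1, V:1, Y:1). Total letters: 14.
Permutations = 14!/(6!).

Final answer: 121080960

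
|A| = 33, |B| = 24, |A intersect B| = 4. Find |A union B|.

|A union B| = |A| + |B| - |A intersect B| = 33 + 24 - 4.

Final answer: 53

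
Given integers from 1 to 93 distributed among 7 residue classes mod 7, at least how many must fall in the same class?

By pigeonhole with 93 objects and 7 categories: ceiling(93/7).

Final answer: 14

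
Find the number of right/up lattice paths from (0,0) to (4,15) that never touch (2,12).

Total paths to (4,15): C(19,15) = 3876.
Paths through (2,12): C(14,12) x C(5,3) = 910.
Avoiding (2,12): 3876 - 910.

Final answer: 2966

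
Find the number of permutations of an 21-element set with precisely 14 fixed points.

Choose which 14 elements are fixed: C(21,14) = 116280.
Derange the remaining 7 using D(j) = (j-1)(D(j-1) + D(j-2)), D(0)=1, D(1)=0: D(2)=1, D(3)=2, D(4)=9, D(5)=44, D(6)=265, D(7)=1854.
Total: 116280 x 1854.

Final answer: C(21,14) D(7) = 215583120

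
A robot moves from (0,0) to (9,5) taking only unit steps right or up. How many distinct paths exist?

Each path has 9 right steps and 5 up steps in some order (14 steps total).
Choose which 5 of the 14 steps are up: C(14,5).

Final answer: C(14,5) = 2002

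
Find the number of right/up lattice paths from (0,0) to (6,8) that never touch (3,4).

Total paths to (6,8): C(14,8) = 3003.
Paths through (3,4): C(7,4) x C(7,4) = 1225.
Avoiding (3,4): 3003 - 1225.

Final answer: 1778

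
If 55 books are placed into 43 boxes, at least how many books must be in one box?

By the pigeonhole principle: ceiling(55/43).

Final answer: 2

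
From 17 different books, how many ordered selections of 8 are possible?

P(17,8) = 17!/(17-8)! = 17!/9!.

Final answer: P(17,8) = 980179200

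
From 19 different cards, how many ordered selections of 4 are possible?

P(19,4) = 19!/(19-4)! = 19!/15!.

Final answer: P(19,4) = 93024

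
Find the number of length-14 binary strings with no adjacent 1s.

Classify by the final bit: ...0 gives a(n-1) strings, ...01 gives a(n-2) strings. Thus a(n) = a(n-1) + a(n-2) with a(1)=2, a(2)=3.
Computing successive values: a(1)=2, a(2)=3, a(3)=5, a(4)=8, a(5)=13, a(6)=21, a(7)=34, a(8)=55, a(9)=89, a(10)=144, a(11)=233, a(12)=377, a(13)=610, a(14)=987.

Final answer: 987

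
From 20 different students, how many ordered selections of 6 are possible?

P(20,6) = 20!/(20-6)! = 20!/14!.

Final answer: P(20,6) = 27907200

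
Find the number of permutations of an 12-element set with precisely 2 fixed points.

Choose which 2 elements are fixed: C(12,2) = 66.
Derange the remaining 10 using D(j) = (j-1)(D(j-1) + D(j-2)), D(0)=1, D(1)=0: D(2)=1, D(3)=2, D(4)=9, D(5)=44, D(6)=265, D(7)=1854, D(8)=14833, D(9)=133496, D(10)=1334961.
Total: 66 x 1334961.

Final answer: C(12,2) D(10) = 88107426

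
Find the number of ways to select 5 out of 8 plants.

C(8,5) = 8!/(5! x 3!).

Final answer: \binom{8}{5} = 56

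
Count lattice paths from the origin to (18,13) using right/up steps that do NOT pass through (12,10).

Total paths to (18,13): C(31,13) = 206253075.
Paths through (12,10): C(22,10) x C(9,3) = 54318264.
Avoiding (12,10): 206253075 - 54318264.

Final answer: 151934811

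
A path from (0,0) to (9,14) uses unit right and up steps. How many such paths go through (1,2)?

Paths (0,0)->(1,2): C(3,2) = 3.
Paths (1,2)->(9,14): C(20,12) = 125970.
By multiplication principle: 3 x 125970.

Final answer: 377910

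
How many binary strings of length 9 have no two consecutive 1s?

A valid string ends in 0 (append to any length-(n-1) valid string) or in 01 (append to any length-(n-2) valid string), so a(n) = a(n-1) + a(n-2) with a(1)=2, a(2)=3.
Building up term by term: a(1)=2, a(2)=3, a(3)=5, a(4)=8, a(5)=13, a(6)=21, a(7)=34, a(8)=55, a(9)=89.

Final answer: 89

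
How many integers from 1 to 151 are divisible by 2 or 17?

Multiples of 2: 75. Multiples of 17: 8. Of both (lcm=34): 4.
By inclusion-exclusion: 75 + 8 - 4.

Final answer: 79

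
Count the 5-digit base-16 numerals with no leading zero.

Leading digit: 15 options (nonzero). Other 4 digit(s): 16 options each.
Total: 15 x 16^4.

Final answer: 983040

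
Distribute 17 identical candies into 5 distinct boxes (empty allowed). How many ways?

Stars and bars: C(n+k-1, k-1) = C(21,4).

Final answer: C(21,4) = 5985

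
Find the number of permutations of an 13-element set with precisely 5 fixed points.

Choose which 5 elements are fixed: C(13,5) = 1287.
Derange the remaining 8 using D(j) = (j-1)(D(j-1) + D(j-2)), D(0)=1, D(1)=0: D(2)=1, D(3)=2, D(4)=9, D(5)=44, D(6)=265, D(7)=1854, D(8)=14833.
Total: 1287 x 14833.

Final answer: C(13,5) D(8) = 19090071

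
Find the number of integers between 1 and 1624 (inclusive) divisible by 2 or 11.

Multiples of 2: 812. Multiples of 11: 147. Of both (lcm=22): 73.
By inclusion-exclusion: 812 + 147 - 73.

Final answer: 886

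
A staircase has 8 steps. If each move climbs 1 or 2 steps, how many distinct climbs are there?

Let f(n) be the number of climbs. Removing the last move (1 or 2 steps) gives f(n) = f(n-1) + f(n-2); base cases f(1)=1, f(2)=2.
Building up term by term: f(1)=1, f(2)=2, f(3)=3, f(4)=5, f(5)=8, f(6)=13, f(7)=21, f(8)=34.

Final answer: 34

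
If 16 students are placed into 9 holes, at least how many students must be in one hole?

By the pigeonhole principle: ceiling(16/9).

Final answer: 2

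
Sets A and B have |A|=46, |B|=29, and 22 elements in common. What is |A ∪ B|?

|A union B| = |A| + |B| - |A intersect B| = 46 + 29 - 22.

Final answer: 53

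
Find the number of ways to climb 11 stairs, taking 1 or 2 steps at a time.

Let f(n) count the ways. The last step is size 1 or 2, so f(n) = f(n-1) + f(n-2) with f(1)=1, f(2)=2.
Iterating the recurrence: f(1)=1, f(2)=2, f(3)=3, f(4)=5, f(5)=8, f(6)=13, f(7)=21, f(8)=34, f(9)=55, f(10)=89, f(11)=144.

Final answer: 144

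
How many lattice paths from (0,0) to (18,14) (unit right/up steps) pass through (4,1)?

Paths (0,0)->(4,1): C(5,1) = 5.
Paths (4,1)->(18,14): C(27,13) = 20058300.
By multiplication principle: 5 x 20058300.

Final answer: 100291500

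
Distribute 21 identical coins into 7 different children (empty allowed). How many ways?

Stars and bars: C(n+k-1, k-1) = C(27,6).

Final answer: C(27,6) = 296010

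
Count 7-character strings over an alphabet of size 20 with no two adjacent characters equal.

First character: 20 choices. Each subsequent: 19 choices (must differ from the previous one).
Total: 20 x 19^6.

Final answer: 20 x 19^{6} = 940917620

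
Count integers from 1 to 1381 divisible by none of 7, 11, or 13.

|div by 7|=197, |div by 11|=125, |div by 13|=106.
|div by 7&11|=17, |div by 7&13|=15, |div by 11&13|=9, |div by all|=1.
By inclusion-exclusion, divisible by at least one: 197+125+106-17-15-9+1 = 388.
Not divisible by any: 1381 - 388.

Final answer: 993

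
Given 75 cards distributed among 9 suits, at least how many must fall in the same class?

By pigeonhole with 75 objects and 9 categories: ceiling(75/9).

Final answer: 9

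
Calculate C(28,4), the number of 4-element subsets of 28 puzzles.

C(28,4) = 28!/(4! x 24!).

Final answer: \binom{28}{4} = 20475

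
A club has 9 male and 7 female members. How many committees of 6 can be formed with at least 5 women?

Sum over valid woman counts:
C(7,5)C(9,1) = 189
C(7,6)C(9,0) = 7
Total: 189 + 7.

Final answer: 196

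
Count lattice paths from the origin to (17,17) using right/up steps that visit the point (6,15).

Paths (0,0)->(6,15): C(21,15) = 54264.
Paths (6,15)->(17,17): C(13,2) = 78.
By multiplication principle: 54264 x 78.

Final answer: 4232592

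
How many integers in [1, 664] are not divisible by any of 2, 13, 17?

|div by 2|=332, |div by 13|=51, |div by 17|=39.
|div by 2&13|=25, |div by 2&17|=19, |div by 13&17|=3, |div by all|=1.
By inclusion-exclusion, divisible by at least one: 332+51+39-25-19-3+1 = 376.
Not divisible by any: 664 - 376.

Final answer: 288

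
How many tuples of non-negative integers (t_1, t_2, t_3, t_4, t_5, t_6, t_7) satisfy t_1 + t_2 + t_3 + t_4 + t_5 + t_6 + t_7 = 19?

Stars and bars with 19 stars and 6 bars:
C(19+7-1, 7-1) = C(25,6).

Final answer: C(25,6) = 177100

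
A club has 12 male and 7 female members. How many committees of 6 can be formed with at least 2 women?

Sum over valid woman counts:
C(7,2)C(12,4) = 10395
C(7,3)C(12,3) = 7700
C(7,4)C(12,2) = 2310
C(7,5)C(12,1) = 252
C(7,6)C(12,0) = 7
Total: 10395 + 7700 + 2310 + 252 + 7.

Final answer: 20664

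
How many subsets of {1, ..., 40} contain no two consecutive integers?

Condition on whether n belongs to the subset: if not, any valid subset of {1, ..., n-1} works (a(n-1)); if so, n-1 is excluded and the rest is a valid subset of {1, ..., n-2} (a(n-2)). Hence a(n) = a(n-1) + a(n-2), a(1)=2, a(2)=3.
Iterating the recurrence: a(1)=2, a(2)=3, a(3)=5, a(4)=8, a(5)=13, a(6)=21, a(7)=34, a(8)=55, a(9)=89, a(10)=144, a(11)=233, a(12)=377, a(13)=610, a(14)=987, a(15)=1597, a(16)=2584, a(17)=4181, a(18)=6765, a(19)=10946, a(20)=17711, a(21)=28657, a(22)=46368, a(23)=75025, a(24)=121393, a(25)=196418, a(26)=317811, a(27)=514229, a(28)=832040, a(29)=1346269, a(30)=2178309, a(31)=3524578, a(32)=5702887, a(33)=9227465, a(34)=14930352, a(35)=24157817, a(36)=39088169, a(37)=63245986, a(38)=102334155, a(39)=165580141, a(40)=267914296.

Final answer: 267914296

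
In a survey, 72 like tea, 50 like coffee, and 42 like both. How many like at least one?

|A union B| = |A| + |B| - |A intersect B| = 72 + 50 - 42.

Final answer: 80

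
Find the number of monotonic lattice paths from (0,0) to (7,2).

Each path has 7 right steps and 2 up steps in some order (9 steps total).
Choose which 2 of the 9 steps are up: C(9,2).

Final answer: C(9,2) = 36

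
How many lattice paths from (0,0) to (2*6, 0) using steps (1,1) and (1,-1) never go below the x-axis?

Total monotonic paths to (6,6): C(12,6) = 924.
By the reflection principle, paths that go above the diagonal number C(12,7) = 792.
Valid Dyck paths: 924 - 792.
(Equivalently, C_{6} = C(12,6)/7 = 924/7.)

Final answer: C_{6} = 132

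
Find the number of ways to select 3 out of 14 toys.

C(14,3) = 14!/(3! x 11!).

Final answer: \binom{14}{3} = 364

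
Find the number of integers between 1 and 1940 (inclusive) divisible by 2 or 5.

Multiples of 2: 970. Multiples of 5: 388. Of both (lcm=10): 194.
By inclusion-exclusion: 970 + 388 - 194.

Final answer: 1164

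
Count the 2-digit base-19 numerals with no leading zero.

In base 19, the leading digit has 18 choices (1..18); each of the remaining 1 digits has 19 choices.
Total: 18 x 19^1.

Final answer: 342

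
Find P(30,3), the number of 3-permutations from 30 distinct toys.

P(30,3) = 30!/(30-3)! = 30!/27!.

Final answer: P(30,3) = 24360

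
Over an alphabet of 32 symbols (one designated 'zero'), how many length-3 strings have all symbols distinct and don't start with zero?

The leading digit has 31 choices (anything but zero); the next has 31 (anything but the first), then 30, and so on, one fewer each time.
Total: 31 x 31 x 30.

Final answer: 28830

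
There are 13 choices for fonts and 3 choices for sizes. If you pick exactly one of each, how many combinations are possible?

By the multiplication principle: 13 x 3.

Final answer: 39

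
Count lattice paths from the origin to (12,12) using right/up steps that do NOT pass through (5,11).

Total paths to (12,12): C(24,12) = 2704156.
Paths through (5,11): C(16,11) x C(8,1) = 34944.
Avoiding (5,11): 2704156 - 34944.

Final answer: 2669212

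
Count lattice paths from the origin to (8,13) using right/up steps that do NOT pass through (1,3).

Total paths to (8,13): C(21,13) = 203490.
Paths through (1,3): C(4,3) x C(17,10) = 77792.
Avoiding (1,3): 203490 - 77792.

Final answer: 125698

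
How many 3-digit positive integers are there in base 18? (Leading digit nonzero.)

In base 18, the leading digit has 17 choices (1..17); each of the remaining 2 digits has 18 choices.
Total: 17 x 18^2.

Final answer: 5508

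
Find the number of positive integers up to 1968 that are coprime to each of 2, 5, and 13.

|div by 2|=984, |div by 5|=393, |div by 13|=151.
|div by 2&5|=196, |div by 2&13|=75, |div by 5&13|=30, |div by all|=15.
By inclusion-exclusion, divisible by at least one: 984+393+151-196-75-30+15 = 1242.
Not divisible by any: 1968 - 1242.

Final answer: 726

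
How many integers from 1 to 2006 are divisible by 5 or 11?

Multiples of 5: 401. Multiples of 11: 182. Of both (lcm=55): 36.
By inclusion-exclusion: 401 + 182 - 36.

Final answer: 547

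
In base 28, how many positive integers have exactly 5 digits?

Leading digit: 27 options (nonzero). Other 4 digit(s): 28 options each.
Total: 27 x 28^4.

Final answer: 16595712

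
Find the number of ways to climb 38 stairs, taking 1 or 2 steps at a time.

Condition on the final move: it is a 1-step (f(n-1) ways to get there) or a 2-step (f(n-2) ways), so f(n) = f(n-1) + f(n-2), with f(1)=1, f(2)=2.
Computing successive values: f(1)=1, f(2)=2, f(3)=3, f(4)=5, f(5)=8, f(6)=13, f(7)=21, f(8)=34, f(9)=55, f(10)=89, f(11)=144, f(12)=233, f(13)=377, f(14)=610, f(15)=987, f(16)=1597, f(17)=2584, f(18)=4181, f(19)=6765, f(20)=10946, f(21)=17711, f(22)=28657, f(23)=46368, f(24)=75025, f(25)=121393, f(26)=196418, f(27)=317811, f(28)=514229, f(29)=832040, f(30)=1346269, f(31)=2178309, f(32)=3524578, f(33)=5702887, f(34)=9227465, f(35)=14930352, f(36)=24157817, f(37)=39088169, f(38)=63245986.

Final answer: 63245986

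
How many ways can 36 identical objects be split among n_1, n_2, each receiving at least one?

Substitute n'_i = n_i - 1 (so n'_i >= 0). Then sum n'_i = 36 - 2 = 34.
Stars and bars: C(34+2-1, 2-1) = C(35,1).

Final answer: C(35,1) = 35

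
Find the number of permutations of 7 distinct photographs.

The number of ways to arrange 7 distinct objects is 7!.

Final answer: 7! = 5040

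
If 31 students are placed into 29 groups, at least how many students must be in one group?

By the pigeonhole principle: ceiling(31/29).

Final answer: 2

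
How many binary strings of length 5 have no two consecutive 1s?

Let a(n) count valid strings. If the last bit is 0 the prefix is any valid string of length n-1; if it is 1 the string must end in 01 with a valid prefix of length n-2. So a(n) = a(n-1) + a(n-2), a(1)=2, a(2)=3.
Computing successive values: a(1)=2, a(2)=3, a(3)=5, a(4)=8, a(5)=13.

Final answer: 13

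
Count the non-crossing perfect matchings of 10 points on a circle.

The structures are counted by the Catalan number C_n. Here n = 10/2 = 5.
C_n = C(2n,n) - C(2n,n+1), so C_{5} = C(10,5) - C(10,6) = 252 - 210.

Final answer: C_{5} = 42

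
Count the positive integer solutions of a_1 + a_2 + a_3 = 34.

Substitute a'_i = a_i - 1 (so a'_i >= 0). Then sum a'_i = 34 - 3 = 31.
Stars and bars: C(31+3-1, 3-1) = C(33,2).

Final answer: C(33,2) = 528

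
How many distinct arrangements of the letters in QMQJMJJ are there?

Letters (J:3, M:2, Q:2). Total letters: 7.
Permutations = 7!/(3! x 2! x 2!).

Final answer: 210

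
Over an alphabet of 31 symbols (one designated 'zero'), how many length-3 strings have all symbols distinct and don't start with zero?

The leading digit has 30 choices (anything but zero); the next has 30 (anything but the first), then 29, and so on, one fewer each time.
Total: 30 x 30 x 29.

Final answer: 26100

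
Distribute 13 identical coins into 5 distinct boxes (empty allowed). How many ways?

Stars and bars: C(n+k-1, k-1) = C(17,4).

Final answer: C(17,4) = 2380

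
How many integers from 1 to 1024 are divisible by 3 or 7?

Multiples of 3: 341. Multiples of 7: 146. Of both (lcm=21): 48.
By inclusion-exclusion: 341 + 146 - 48.

Final answer: 439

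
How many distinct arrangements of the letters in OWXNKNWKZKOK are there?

Letters (K:4, N:2, O:2, W:2, X:1, Z:1). Total letters: 12.
Permutations = 12!/(4! x 2! x 2! x 2!).

Final answer: 2494800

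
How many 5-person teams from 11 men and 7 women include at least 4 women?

Sum over valid woman counts:
C(7,4)C(11,1) = 385
C(7,5)C(11,0) = 21
Total: 385 + 21.

Final answer: 406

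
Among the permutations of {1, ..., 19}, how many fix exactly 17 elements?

Choose which 17 elements are fixed: C(19,17) = 171.
Derange the remaining 2 using D(j) = (j-1)(D(j-1) + D(j-2)), D(0)=1, D(1)=0: D(2)=1.
Total: 171 x 1.

Final answer: C(19,17) D(2) = 171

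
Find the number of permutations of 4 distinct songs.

The number of ways to arrange 4 distinct objects is 4!.

Final answer: 4! = 24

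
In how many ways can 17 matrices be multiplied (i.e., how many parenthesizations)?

This is counted by the nth Catalan number C_n. Here n = 17 - 1 = 16.
C_n = (2n)!/(n!(n+1)!), so C_{16} = 32!/(16! x 17!) = C(32,16)/17 = 601080390/17.

Final answer: C_{16} = 35357670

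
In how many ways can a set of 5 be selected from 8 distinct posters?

C(8,5) = 8!/(5! x (8-5)!).

Final answer: C(8,5) = 56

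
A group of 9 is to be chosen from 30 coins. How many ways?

C(30,9) = 30!/(9! x 21!).

Final answer: \binom{30}{9} = 14307150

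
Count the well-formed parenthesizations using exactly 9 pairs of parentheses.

This is counted by the nth Catalan number C_n. Here n = 9 (pairs).
Using C_0 = 1 and C_(k+1) = C_k x 2(2k+1)/(k+2), build up term by term: C_1=1, C_2=2, C_3=5, C_4=14, C_5=42, C_6=132, C_7=429, C_8=1430, C_9=4862.

Final answer: C_{9} = 4862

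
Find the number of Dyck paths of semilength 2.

Total monotonic paths to (2,2): C(4,2) = 6.
Reflecting each bad path at its first crossing gives a bijection with paths to (1,3): C(4,3) = 4.
Valid Dyck paths: 6 - 4.
(This is the Catalan number C_{2}.)

Final answer: C_{2} = 2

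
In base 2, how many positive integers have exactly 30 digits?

These are the integers in [2^29, 2^30), so the count is 2^30 - 2^29 = 1 x 2^29.

Final answer: 536870912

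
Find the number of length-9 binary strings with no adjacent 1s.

Classify by the final bit: ...0 gives a(n-1) strings, ...01 gives a(n-2) strings. Thus a(n) = a(n-1) + a(n-2) with a(1)=2, a(2)=3.
Building up term by term: a(1)=2, a(2)=3, a(3)=5, a(4)=8, a(5)=13, a(6)=21, a(7)=34, a(8)=55, a(9)=89.

Final answer: 89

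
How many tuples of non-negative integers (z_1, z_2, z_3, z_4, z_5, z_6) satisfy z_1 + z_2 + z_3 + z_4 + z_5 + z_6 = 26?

Stars and bars with 26 stars and 5 bars:
C(26+6-1, 6-1) = C(31,5).

Final answer: C(31,5) = 169911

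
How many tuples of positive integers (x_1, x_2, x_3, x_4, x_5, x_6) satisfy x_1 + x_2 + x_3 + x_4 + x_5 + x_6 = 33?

Substitute x'_i = x_i - 1 (so x'_i >= 0). Then sum x'_i = 33 - 6 = 27.
Stars and bars: C(27+6-1, 6-1) = C(32,5).

Final answer: C(32,5) = 201376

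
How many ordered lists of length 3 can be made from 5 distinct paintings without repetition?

P(5,3) = 5!/(5-3)! = 5!/2!.

Final answer: P(5,3) = 60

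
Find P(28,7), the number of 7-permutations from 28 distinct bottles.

P(28,7) = 28!/(28-7)! = 28!/21!.

Final answer: P(28,7) = 5967561600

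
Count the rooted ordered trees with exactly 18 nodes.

This is counted by the nth Catalan number C_n. Here n = 18 - 1 = 17.
C_n = C(2n,n)/(n+1), so C_{17} = C(34,17)/18 = 2333606220/18.

Final answer: C_{17} = 129644790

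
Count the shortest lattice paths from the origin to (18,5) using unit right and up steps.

Each path has 18 right steps and 5 up steps in some order (23 steps total).
Choose which 5 of the 23 steps are up: C(23,5).

Final answer: C(23,5) = 33649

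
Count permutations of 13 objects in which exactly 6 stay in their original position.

Choose which 6 elements are fixed: C(13,6) = 1716.
Derange the remaining 7 using D(j) = (j-1)(D(j-1) + D(j-2)), D(0)=1, D(1)=0: D(2)=1, D(3)=2, D(4)=9, D(5)=44, D(6)=265, D(7)=1854.
Total: 1716 x 1854.

Final answer: C(13,6) D(7) = 3181464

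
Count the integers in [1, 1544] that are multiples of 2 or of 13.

Multiples of 2: 772. Multiples of 13: 118. Of both (lcm=26): 59.
By inclusion-exclusion: 772 + 118 - 59.

Final answer: 831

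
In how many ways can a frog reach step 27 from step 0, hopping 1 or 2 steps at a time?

Condition on the final move: it is a 1-step (f(n-1) ways to get there) or a 2-step (f(n-2) ways), so f(n) = f(n-1) + f(n-2), with f(1)=1, f(2)=2.
Iterating the recurrence: f(1)=1, f(2)=2, f(3)=3, f(4)=5, f(5)=8, f(6)=13, f(7)=21, f(8)=34, f(9)=55, f(10)=89, f(11)=144, f(12)=233, f(13)=377, f(14)=610, f(15)=987, f(16)=1597, f(17)=2584, f(18)=4181, f(19)=6765, f(20)=10946, f(21)=17711, f(22)=28657, f(23)=46368, f(24)=75025, f(25)=121393, f(26)=196418, f(27)=317811.

Final answer: 317811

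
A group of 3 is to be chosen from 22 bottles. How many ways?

C(22,3) = 22!/(3! x 19!).

Final answer: \binom{22}{3} = 1540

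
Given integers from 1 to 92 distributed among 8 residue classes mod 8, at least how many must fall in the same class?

By pigeonhole with 92 objects and 8 categories: ceiling(92/8).

Final answer: 12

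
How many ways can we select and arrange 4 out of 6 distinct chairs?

P(6,4) = 6!/(6-4)! = 6!/2!.

Final answer: P(6,4) = 360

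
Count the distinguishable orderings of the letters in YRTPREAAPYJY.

Letters (A:2, E:1, J:1, P:2, R:2, T:1, Y:3). Total letters: 12.
Permutations = 12!/(3! x 2! x 2! x 2!).

Final answer: 9979200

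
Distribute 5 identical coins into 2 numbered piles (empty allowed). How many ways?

Stars and bars: C(n+k-1, k-1) = C(6,1).

Final answer: C(6,1) = 6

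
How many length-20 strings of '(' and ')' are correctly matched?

This is counted by the nth Catalan number C_n. Here n = 10 (pairs).
C_n = C(2n,n)/(n+1), so C_{10} = C(20,10)/11 = 184756/11.

Final answer: C_{10} = 16796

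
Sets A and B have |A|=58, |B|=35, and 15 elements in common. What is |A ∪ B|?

|A union B| = |A| + |B| - |A intersect B| = 58 + 35 - 15.

Final answer: 78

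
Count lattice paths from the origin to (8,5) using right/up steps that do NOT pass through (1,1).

Total paths to (8,5): C(13,5) = 1287.
Paths through (1,1): C(2,1) x C(11,4) = 660.
Avoiding (1,1): 1287 - 660.

Final answer: 627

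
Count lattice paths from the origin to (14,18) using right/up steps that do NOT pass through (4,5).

Total paths to (14,18): C(32,18) = 471435600.
Paths through (4,5): C(9,5) x C(23,13) = 144152316.
Avoiding (4,5): 471435600 - 144152316.

Final answer: 327283284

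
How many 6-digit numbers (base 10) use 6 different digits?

First digit: 9 (not 0). Second: 9 (not first). Third: 8, etc.
Total: 9 x 9 x 8 x 7 x 6 x 5.

Final answer: 136080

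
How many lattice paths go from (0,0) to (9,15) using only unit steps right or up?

Each path has 9 right steps and 15 up steps in some order (24 steps total).
Choose which 15 of the 24 steps are up: C(24,15).

Final answer: C(24,15) = 1307504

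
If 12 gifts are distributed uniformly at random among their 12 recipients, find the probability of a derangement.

Use the recurrence D(n) = (n-1)(D(n-1) + D(n-2)) with D(0)=1, D(1)=0.
Building up: D(2)=1, D(3)=2, D(4)=9, D(5)=44, D(6)=265, D(7)=1854, D(8)=14833, D(9)=133496, D(10)=1334961, D(11)=14684570, D(12)=176214841.
Total arrangements: 12! = 479001600.
Probability = D(12)/12! = 16019531/43545600.

Final answer: D(12)/12! = 176214841/479001600 = 0.367879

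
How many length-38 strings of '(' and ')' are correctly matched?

This is counted by the nth Catalan number C_n. Here n = 19 (pairs).
C_n = C(2n,n)/(n+1), so C_{19} = C(38,19)/20 = 35345263800/20.

Final answer: C_{19} = 1767263190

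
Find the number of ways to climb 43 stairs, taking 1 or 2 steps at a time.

Condition on the final move: it is a 1-step (f(n-1) ways to get there) or a 2-step (f(n-2) ways), so f(n) = f(n-1) + f(n-2), with f(1)=1, f(2)=2.
Computing successive values: f(1)=1, f(2)=2, f(3)=3, f(4)=5, f(5)=8, f(6)=13, f(7)=21, f(8)=34, f(9)=55, f(10)=89, f(11)=144, f(12)=233, f(13)=377, f(14)=610, f(15)=987, f(16)=1597, f(17)=2584, f(18)=4181, f(19)=6765, f(20)=10946, f(21)=17711, f(22)=28657, f(23)=46368, f(24)=75025, f(25)=121393, f(26)=196418, f(27)=317811, f(28)=514229, f(29)=832040, f(30)=1346269, f(31)=2178309, f(32)=3524578, f(33)=5702887, f(34)=9227465, f(35)=14930352, f(36)=24157817, f(37)=39088169, f(38)=63245986, f(39)=102334155, f(40)=165580141, f(41)=267914296, f(42)=433494437, f(43)=701408733.

Final answer: 701408733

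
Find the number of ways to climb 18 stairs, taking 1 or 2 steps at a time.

Let f(n) count the ways. The last step is size 1 or 2, so f(n) = f(n-1) + f(n-2) with f(1)=1, f(2)=2.
Computing successive values: f(1)=1, f(2)=2, f(3)=3, f(4)=5, f(5)=8, f(6)=13, f(7)=21, f(8)=34, f(9)=55, f(10)=89, f(11)=144, f(12)=233, f(13)=377, f(14)=610, f(15)=987, f(16)=1597, f(17)=2584, f(18)=4181.

Final answer: 4181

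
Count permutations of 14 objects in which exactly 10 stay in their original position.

Choose which 10 elements are fixed: C(14,10) = 1001.
Derange the remaining 4 using D(j) = (j-1)(D(j-1) + D(j-2)), D(0)=1, D(1)=0: D(2)=1, D(3)=2, D(4)=9.
Total: 1001 x 9.

Final answer: C(14,10) D(4) = 9009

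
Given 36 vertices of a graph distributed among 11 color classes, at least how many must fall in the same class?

By pigeonhole with 36 objects and 11 categories: ceiling(36/11).

Final answer: 4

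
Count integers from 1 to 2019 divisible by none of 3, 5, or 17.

|div by 3|=673, |div by 5|=403, |div by 17|=118.
|div by 3&5|=134, |div by 3&17|=39, |div by 5&17|=23, |div by all|=7.
By inclusion-exclusion, divisible by at least one: 673+403+118-134-39-23+7 = 1005.
Not divisible by any: 2019 - 1005.

Final answer: 1014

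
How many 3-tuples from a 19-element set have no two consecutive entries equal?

Let g(n) count such strings. g(1) = 19, and each valid string of length n-1 extends in 18 ways (any symbol but the last), so g(n) = 18 g(n-1).
Total: g(3) = 19 x 18^2.

Final answer: 19 x 18^{2} = 6156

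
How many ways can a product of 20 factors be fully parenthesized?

The structures are counted by the Catalan number C_n. Here n = 20 - 1 = 19.
C_n = C(2n,n) - C(2n,n+1), so C_{19} = C(38,19) - C(38,20) = 35345263800 - 33578000610.

Final answer: C_{19} = 1767263190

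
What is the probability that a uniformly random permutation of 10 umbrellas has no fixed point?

Use the recurrence D(n) = (n-1)(D(n-1) + D(n-2)) with D(0)=1, D(1)=0.
Building up: D(2)=1, D(3)=2, D(4)=9, D(5)=44, D(6)=265, D(7)=1854, D(8)=14833, D(9)=133496, D(10)=1334961.
Total arrangements: 10! = 3628800.
Probability = D(10)/10! = 16481/44800.

Final answer: D(10)/10! = 1334961/3628800 = 0.367879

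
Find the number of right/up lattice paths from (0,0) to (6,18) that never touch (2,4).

Total paths to (6,18): C(24,18) = 134596.
Paths through (2,4): C(6,4) x C(18,14) = 45900.
Avoiding (2,4): 134596 - 45900.

Final answer: 88696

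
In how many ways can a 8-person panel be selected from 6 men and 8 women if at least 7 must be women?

Sum over valid woman counts:
C(8,7)C(6,1) = 48
C(8,8)C(6,0) = 1
Total: 48 + 1.

Final answer: 49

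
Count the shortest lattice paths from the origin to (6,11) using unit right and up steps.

Each path has 6 right steps and 11 up steps in some order (17 steps total).
Choose which 11 of the 17 steps are up: C(17,11).

Final answer: C(17,11) = 12376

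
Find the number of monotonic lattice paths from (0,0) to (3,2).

Each path has 3 right steps and 2 up steps in some order (5 steps total).
Choose which 2 of the 5 steps are up: C(5,2).

Final answer: C(5,2) = 10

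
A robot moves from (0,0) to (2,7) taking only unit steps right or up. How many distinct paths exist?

Each path has 2 right steps and 7 up steps in some order (9 steps total).
Choose which 7 of the 9 steps are up: C(9,7).

Final answer: C(9,7) = 36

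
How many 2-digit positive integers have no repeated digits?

First digit: 9 (not 0). Second: 9 (not first). Third: 8, etc.
Total: 9 x 9.

Final answer: 81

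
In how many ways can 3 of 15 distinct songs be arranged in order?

P(15,3) = 15!/(15-3)! = 15!/12!.

Final answer: P(15,3) = 2730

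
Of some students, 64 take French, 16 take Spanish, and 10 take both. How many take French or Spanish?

|A union B| = |A| + |B| - |A intersect B| = 64 + 16 - 10.

Final answer: 70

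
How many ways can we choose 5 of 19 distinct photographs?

C(19,5) = 19!/(5! x 14!).

Final answer: \binom{19}{5} = 11628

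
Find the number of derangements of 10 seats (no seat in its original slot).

Derangements satisfy D(n) = (n-1)(D(n-1) + D(n-2)), starting from D(0)=1, D(1)=0.
D(2) = 1 x (0 + 1) = 1
D(3) = 2 x (1 + 0) = 2
D(4) = 3 x (2 + 1) = 9
D(5) = 4 x (9 + 2) = 44
D(6) = 5 x (44 + 9) = 265
D(7) = 6 x (265 + 44) = 1854
D(8) = 7 x (1854 + 265) = 14833
D(9) = 8 x (14833 + 1854) = 133496
D(10) = 9 x (D(9) + D(8)) = 9 x (133496 + 14833)

Final answer: D(10) = 1334961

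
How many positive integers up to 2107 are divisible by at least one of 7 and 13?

Multiples of 7: 301. Multiples of 13: 162. Of both (lcm=91): 23.
By inclusion-exclusion: 301 + 162 - 23.

Final answer: 440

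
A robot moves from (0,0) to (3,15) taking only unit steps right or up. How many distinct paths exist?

Each path has 3 right steps and 15 up steps in some order (18 steps total).
Choose which 15 of the 18 steps are up: C(18,15).

Final answer: C(18,15) = 816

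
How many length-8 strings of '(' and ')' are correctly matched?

This is a standard Catalan-number count: the answer is C_n. Here n = 4 (pairs).
C_n = C(2n,n)/(n+1), so C_{4} = C(8,4)/5 = 70/5.

Final answer: C_{4} = 14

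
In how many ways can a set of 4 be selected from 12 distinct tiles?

C(12,4) = 12!/(4! x (12-4)!).

Final answer: C(12,4) = 495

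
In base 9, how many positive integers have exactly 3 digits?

In base 9, the leading digit has 8 choices (1..8); each of the remaining 2 digits has 9 choices.
Total: 8 x 9^2.

Final answer: 648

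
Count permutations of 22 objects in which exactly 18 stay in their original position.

Choose which 18 elements are fixed: C(22,18) = 7315.
Derange the remaining 4 using D(j) = (j-1)(D(j-1) + D(j-2)), D(0)=1, D(1)=0: D(2)=1, D(3)=2, D(4)=9.
Total: 7315 x 9.

Final answer: C(22,18) D(4) = 65835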